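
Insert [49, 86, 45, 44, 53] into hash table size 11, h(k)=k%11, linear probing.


Insert 49: h=5 -> slot 5
Insert 86: h=9 -> slot 9
Insert 45: h=1 -> slot 1
Insert 44: h=0 -> slot 0
Insert 53: h=9, 1 probes -> slot 10

Table: [44, 45, None, None, None, 49, None, None, None, 86, 53]


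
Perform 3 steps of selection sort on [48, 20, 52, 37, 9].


Initial: [48, 20, 52, 37, 9]
Step 1: min=9 at 4
  Swap: [9, 20, 52, 37, 48]
Step 2: min=20 at 1
  Swap: [9, 20, 52, 37, 48]
Step 3: min=37 at 3
  Swap: [9, 20, 37, 52, 48]

After 3 steps: [9, 20, 37, 52, 48]


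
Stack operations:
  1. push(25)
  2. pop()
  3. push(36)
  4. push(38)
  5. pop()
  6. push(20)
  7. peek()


push(25) -> [25]
pop()->25, []
push(36) -> [36]
push(38) -> [36, 38]
pop()->38, [36]
push(20) -> [36, 20]
peek()->20

Final stack: [36, 20]


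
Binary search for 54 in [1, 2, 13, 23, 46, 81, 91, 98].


Step 1: lo=0, hi=7, mid=3, val=23
Step 2: lo=4, hi=7, mid=5, val=81
Step 3: lo=4, hi=4, mid=4, val=46

Not found


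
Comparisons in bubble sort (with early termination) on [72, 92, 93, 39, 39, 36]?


Algorithm: bubble sort (with early termination)
Input: [72, 92, 93, 39, 39, 36]
Sorted: [36, 39, 39, 72, 92, 93]

15


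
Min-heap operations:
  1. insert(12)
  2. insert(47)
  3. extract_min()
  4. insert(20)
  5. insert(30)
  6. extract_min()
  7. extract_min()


insert(12) -> [12]
insert(47) -> [12, 47]
extract_min()->12, [47]
insert(20) -> [20, 47]
insert(30) -> [20, 47, 30]
extract_min()->20, [30, 47]
extract_min()->30, [47]

Final heap: [47]


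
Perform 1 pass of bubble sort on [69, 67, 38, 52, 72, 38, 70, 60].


Initial: [69, 67, 38, 52, 72, 38, 70, 60]
Pass 1: [67, 38, 52, 69, 38, 70, 60, 72] (6 swaps)

After 1 pass: [67, 38, 52, 69, 38, 70, 60, 72]


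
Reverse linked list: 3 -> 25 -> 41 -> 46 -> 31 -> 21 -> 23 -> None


Step 1: curr=3, set curr.next=prev(None) | reversed so far: 3
Step 2: curr=25, set curr.next=prev(3) | reversed so far: 25 -> 3
Step 3: curr=41, set curr.next=prev(25) | reversed so far: 41 -> 25 -> 3
Step 4: curr=46, set curr.next=prev(41) | reversed so far: 46 -> 41 -> 25 -> 3
Step 5: curr=31, set curr.next=prev(46) | reversed so far: 31 -> 46 -> 41 -> 25 -> 3
Step 6: curr=21, set curr.next=prev(31) | reversed so far: 21 -> 31 -> 46 -> 41 -> 25 -> 3
Step 7: curr=23, set curr.next=prev(21) | reversed so far: 23 -> 21 -> 31 -> 46 -> 41 -> 25 -> 3

23 -> 21 -> 31 -> 46 -> 41 -> 25 -> 3 -> None


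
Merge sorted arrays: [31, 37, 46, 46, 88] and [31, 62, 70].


Take 31 from A
Take 31 from B
Take 37 from A
Take 46 from A
Take 46 from A
Take 62 from B
Take 70 from B

Merged: [31, 31, 37, 46, 46, 62, 70, 88]


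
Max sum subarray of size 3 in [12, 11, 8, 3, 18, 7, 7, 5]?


[0:3]: 31
[1:4]: 22
[2:5]: 29
[3:6]: 28
[4:7]: 32
[5:8]: 19

Max: 32 at [4:7]


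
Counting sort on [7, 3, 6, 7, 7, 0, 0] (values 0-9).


Input: [7, 3, 6, 7, 7, 0, 0]
Counts: [2, 0, 0, 1, 0, 0, 1, 3, 0, 0]

Sorted: [0, 0, 3, 6, 7, 7, 7]


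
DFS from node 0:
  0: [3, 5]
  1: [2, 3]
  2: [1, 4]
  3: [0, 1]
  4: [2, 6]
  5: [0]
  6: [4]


Visit 0, push [5, 3]
Visit 3, push [1]
Visit 1, push [2]
Visit 2, push [4]
Visit 4, push [6]
Visit 6, push []
Visit 5, push []

DFS order: [0, 3, 1, 2, 4, 6, 5]


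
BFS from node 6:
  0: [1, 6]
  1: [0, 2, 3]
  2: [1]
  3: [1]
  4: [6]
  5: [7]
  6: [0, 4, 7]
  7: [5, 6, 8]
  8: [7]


Visit 6, enqueue [0, 4, 7]
Visit 0, enqueue [1]
Visit 4, enqueue []
Visit 7, enqueue [5, 8]
Visit 1, enqueue [2, 3]
Visit 5, enqueue []
Visit 8, enqueue []
Visit 2, enqueue []
Visit 3, enqueue []

BFS order: [6, 0, 4, 7, 1, 5, 8, 2, 3]


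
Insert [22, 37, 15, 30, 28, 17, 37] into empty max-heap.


Insert 22: [22]
Insert 37: [37, 22]
Insert 15: [37, 22, 15]
Insert 30: [37, 30, 15, 22]
Insert 28: [37, 30, 15, 22, 28]
Insert 17: [37, 30, 17, 22, 28, 15]
Insert 37: [37, 30, 37, 22, 28, 15, 17]

Final heap: [37, 30, 37, 22, 28, 15, 17]


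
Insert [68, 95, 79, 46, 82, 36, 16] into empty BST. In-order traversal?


Insert 68: root
Insert 95: R from 68
Insert 79: R from 68 -> L from 95
Insert 46: L from 68
Insert 82: R from 68 -> L from 95 -> R from 79
Insert 36: L from 68 -> L from 46
Insert 16: L from 68 -> L from 46 -> L from 36

In-order: [16, 36, 46, 68, 79, 82, 95]


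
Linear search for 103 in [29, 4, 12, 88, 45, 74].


i=0: 29!=103
i=1: 4!=103
i=2: 12!=103
i=3: 88!=103
i=4: 45!=103
i=5: 74!=103

Not found, 6 comps


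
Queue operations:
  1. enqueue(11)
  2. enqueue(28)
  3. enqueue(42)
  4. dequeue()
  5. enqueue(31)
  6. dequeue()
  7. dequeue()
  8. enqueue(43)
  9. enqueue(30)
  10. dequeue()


enqueue(11) -> [11]
enqueue(28) -> [11, 28]
enqueue(42) -> [11, 28, 42]
dequeue()->11, [28, 42]
enqueue(31) -> [28, 42, 31]
dequeue()->28, [42, 31]
dequeue()->42, [31]
enqueue(43) -> [31, 43]
enqueue(30) -> [31, 43, 30]
dequeue()->31, [43, 30]

Final queue: [43, 30]


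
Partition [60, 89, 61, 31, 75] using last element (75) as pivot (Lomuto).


Pivot: 75
  60 <= 75: advance i (no swap)
  61 <= 75: swap -> [60, 61, 89, 31, 75]
  31 <= 75: swap -> [60, 61, 31, 89, 75]
Place pivot at 3: [60, 61, 31, 75, 89]

Partitioned: [60, 61, 31, 75, 89]


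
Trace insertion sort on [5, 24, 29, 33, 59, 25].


Initial: [5, 24, 29, 33, 59, 25]
Insert 24: [5, 24, 29, 33, 59, 25]
Insert 29: [5, 24, 29, 33, 59, 25]
Insert 33: [5, 24, 29, 33, 59, 25]
Insert 59: [5, 24, 29, 33, 59, 25]
Insert 25: [5, 24, 25, 29, 33, 59]

Sorted: [5, 24, 25, 29, 33, 59]


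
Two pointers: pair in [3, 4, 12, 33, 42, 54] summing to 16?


lo=0(3)+hi=5(54)=57
lo=0(3)+hi=4(42)=45
lo=0(3)+hi=3(33)=36
lo=0(3)+hi=2(12)=15
lo=1(4)+hi=2(12)=16

Yes: 4+12=16


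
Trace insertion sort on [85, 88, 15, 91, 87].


Initial: [85, 88, 15, 91, 87]
Insert 88: [85, 88, 15, 91, 87]
Insert 15: [15, 85, 88, 91, 87]
Insert 91: [15, 85, 88, 91, 87]
Insert 87: [15, 85, 87, 88, 91]

Sorted: [15, 85, 87, 88, 91]


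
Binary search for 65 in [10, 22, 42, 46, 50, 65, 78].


Step 1: lo=0, hi=6, mid=3, val=46
Step 2: lo=4, hi=6, mid=5, val=65

Found at index 5


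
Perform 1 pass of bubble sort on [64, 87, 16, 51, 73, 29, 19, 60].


Initial: [64, 87, 16, 51, 73, 29, 19, 60]
Pass 1: [64, 16, 51, 73, 29, 19, 60, 87] (6 swaps)

After 1 pass: [64, 16, 51, 73, 29, 19, 60, 87]


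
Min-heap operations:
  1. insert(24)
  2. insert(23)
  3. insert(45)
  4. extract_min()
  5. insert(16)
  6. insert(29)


insert(24) -> [24]
insert(23) -> [23, 24]
insert(45) -> [23, 24, 45]
extract_min()->23, [24, 45]
insert(16) -> [16, 45, 24]
insert(29) -> [16, 29, 24, 45]

Final heap: [16, 29, 24, 45]


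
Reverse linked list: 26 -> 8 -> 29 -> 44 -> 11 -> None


Step 1: curr=26, set curr.next=prev(None) | reversed so far: 26
Step 2: curr=8, set curr.next=prev(26) | reversed so far: 8 -> 26
Step 3: curr=29, set curr.next=prev(8) | reversed so far: 29 -> 8 -> 26
Step 4: curr=44, set curr.next=prev(29) | reversed so far: 44 -> 29 -> 8 -> 26
Step 5: curr=11, set curr.next=prev(44) | reversed so far: 11 -> 44 -> 29 -> 8 -> 26

11 -> 44 -> 29 -> 8 -> 26 -> None


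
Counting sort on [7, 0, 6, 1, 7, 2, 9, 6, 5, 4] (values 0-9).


Input: [7, 0, 6, 1, 7, 2, 9, 6, 5, 4]
Counts: [1, 1, 1, 0, 1, 1, 2, 2, 0, 1]

Sorted: [0, 1, 2, 4, 5, 6, 6, 7, 7, 9]


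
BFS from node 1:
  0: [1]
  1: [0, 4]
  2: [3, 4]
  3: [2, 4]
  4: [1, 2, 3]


Visit 1, enqueue [0, 4]
Visit 0, enqueue []
Visit 4, enqueue [2, 3]
Visit 2, enqueue []
Visit 3, enqueue []

BFS order: [1, 0, 4, 2, 3]


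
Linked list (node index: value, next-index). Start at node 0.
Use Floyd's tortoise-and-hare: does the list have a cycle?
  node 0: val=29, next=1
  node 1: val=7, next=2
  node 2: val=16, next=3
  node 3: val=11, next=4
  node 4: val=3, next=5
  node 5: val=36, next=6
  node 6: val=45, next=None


Floyd's tortoise (slow, +1) and hare (fast, +2):
  init: slow=0, fast=0
  step 1: slow=1, fast=2
  step 2: slow=2, fast=4
  step 3: slow=3, fast=6
  step 4: fast -> None, no cycle

Cycle: no


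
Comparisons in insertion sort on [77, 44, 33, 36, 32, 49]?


Algorithm: insertion sort
Input: [77, 44, 33, 36, 32, 49]
Sorted: [32, 33, 36, 44, 49, 77]

12


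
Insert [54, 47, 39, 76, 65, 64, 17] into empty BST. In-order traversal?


Insert 54: root
Insert 47: L from 54
Insert 39: L from 54 -> L from 47
Insert 76: R from 54
Insert 65: R from 54 -> L from 76
Insert 64: R from 54 -> L from 76 -> L from 65
Insert 17: L from 54 -> L from 47 -> L from 39

In-order: [17, 39, 47, 54, 64, 65, 76]


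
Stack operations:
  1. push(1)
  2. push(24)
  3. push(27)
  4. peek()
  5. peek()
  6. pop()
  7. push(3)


push(1) -> [1]
push(24) -> [1, 24]
push(27) -> [1, 24, 27]
peek()->27
peek()->27
pop()->27, [1, 24]
push(3) -> [1, 24, 3]

Final stack: [1, 24, 3]


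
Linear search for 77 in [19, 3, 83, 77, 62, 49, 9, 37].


i=0: 19!=77
i=1: 3!=77
i=2: 83!=77
i=3: 77==77 found!

Found at 3, 4 comps


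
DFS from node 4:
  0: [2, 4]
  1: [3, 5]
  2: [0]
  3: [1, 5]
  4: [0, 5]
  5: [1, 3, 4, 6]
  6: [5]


Visit 4, push [5, 0]
Visit 0, push [2]
Visit 2, push []
Visit 5, push [6, 3, 1]
Visit 1, push [3]
Visit 3, push []
Visit 6, push []

DFS order: [4, 0, 2, 5, 1, 3, 6]


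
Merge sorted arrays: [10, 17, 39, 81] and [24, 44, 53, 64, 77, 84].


Take 10 from A
Take 17 from A
Take 24 from B
Take 39 from A
Take 44 from B
Take 53 from B
Take 64 from B
Take 77 from B
Take 81 from A

Merged: [10, 17, 24, 39, 44, 53, 64, 77, 81, 84]


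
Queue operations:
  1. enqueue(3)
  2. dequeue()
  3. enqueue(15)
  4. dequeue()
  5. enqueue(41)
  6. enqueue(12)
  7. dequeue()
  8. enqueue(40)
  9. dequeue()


enqueue(3) -> [3]
dequeue()->3, []
enqueue(15) -> [15]
dequeue()->15, []
enqueue(41) -> [41]
enqueue(12) -> [41, 12]
dequeue()->41, [12]
enqueue(40) -> [12, 40]
dequeue()->12, [40]

Final queue: [40]


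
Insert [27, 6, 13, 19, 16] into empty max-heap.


Insert 27: [27]
Insert 6: [27, 6]
Insert 13: [27, 6, 13]
Insert 19: [27, 19, 13, 6]
Insert 16: [27, 19, 13, 6, 16]

Final heap: [27, 19, 13, 6, 16]


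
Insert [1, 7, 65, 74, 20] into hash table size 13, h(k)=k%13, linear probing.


Insert 1: h=1 -> slot 1
Insert 7: h=7 -> slot 7
Insert 65: h=0 -> slot 0
Insert 74: h=9 -> slot 9
Insert 20: h=7, 1 probes -> slot 8

Table: [65, 1, None, None, None, None, None, 7, 20, 74, None, None, None]


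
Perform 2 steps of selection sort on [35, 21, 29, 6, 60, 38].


Initial: [35, 21, 29, 6, 60, 38]
Step 1: min=6 at 3
  Swap: [6, 21, 29, 35, 60, 38]
Step 2: min=21 at 1
  Swap: [6, 21, 29, 35, 60, 38]

After 2 steps: [6, 21, 29, 35, 60, 38]


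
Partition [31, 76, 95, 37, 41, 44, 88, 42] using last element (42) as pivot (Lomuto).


Pivot: 42
  31 <= 42: advance i (no swap)
  37 <= 42: swap -> [31, 37, 95, 76, 41, 44, 88, 42]
  41 <= 42: swap -> [31, 37, 41, 76, 95, 44, 88, 42]
Place pivot at 3: [31, 37, 41, 42, 95, 44, 88, 76]

Partitioned: [31, 37, 41, 42, 95, 44, 88, 76]


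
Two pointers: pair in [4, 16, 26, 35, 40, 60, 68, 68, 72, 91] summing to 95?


lo=0(4)+hi=9(91)=95

Yes: 4+91=95


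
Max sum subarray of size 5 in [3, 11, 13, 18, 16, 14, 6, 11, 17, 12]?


[0:5]: 61
[1:6]: 72
[2:7]: 67
[3:8]: 65
[4:9]: 64
[5:10]: 60

Max: 72 at [1:6]


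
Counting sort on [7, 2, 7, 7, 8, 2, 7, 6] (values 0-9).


Input: [7, 2, 7, 7, 8, 2, 7, 6]
Counts: [0, 0, 2, 0, 0, 0, 1, 4, 1, 0]

Sorted: [2, 2, 6, 7, 7, 7, 7, 8]


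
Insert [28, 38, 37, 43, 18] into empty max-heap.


Insert 28: [28]
Insert 38: [38, 28]
Insert 37: [38, 28, 37]
Insert 43: [43, 38, 37, 28]
Insert 18: [43, 38, 37, 28, 18]

Final heap: [43, 38, 37, 28, 18]


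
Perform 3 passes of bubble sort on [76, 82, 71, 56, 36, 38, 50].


Initial: [76, 82, 71, 56, 36, 38, 50]
Pass 1: [76, 71, 56, 36, 38, 50, 82] (5 swaps)
Pass 2: [71, 56, 36, 38, 50, 76, 82] (5 swaps)
Pass 3: [56, 36, 38, 50, 71, 76, 82] (4 swaps)

After 3 passes: [56, 36, 38, 50, 71, 76, 82]


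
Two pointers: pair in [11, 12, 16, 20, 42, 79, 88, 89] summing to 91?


lo=0(11)+hi=7(89)=100
lo=0(11)+hi=6(88)=99
lo=0(11)+hi=5(79)=90
lo=1(12)+hi=5(79)=91

Yes: 12+79=91


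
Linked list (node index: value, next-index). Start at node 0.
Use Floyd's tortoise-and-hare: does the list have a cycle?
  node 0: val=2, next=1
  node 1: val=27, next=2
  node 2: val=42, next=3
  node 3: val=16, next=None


Floyd's tortoise (slow, +1) and hare (fast, +2):
  init: slow=0, fast=0
  step 1: slow=1, fast=2
  step 2: fast 2->3->None, no cycle

Cycle: no


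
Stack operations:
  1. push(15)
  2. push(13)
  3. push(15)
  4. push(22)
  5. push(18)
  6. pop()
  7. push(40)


push(15) -> [15]
push(13) -> [15, 13]
push(15) -> [15, 13, 15]
push(22) -> [15, 13, 15, 22]
push(18) -> [15, 13, 15, 22, 18]
pop()->18, [15, 13, 15, 22]
push(40) -> [15, 13, 15, 22, 40]

Final stack: [15, 13, 15, 22, 40]


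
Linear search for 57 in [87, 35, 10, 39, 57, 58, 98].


i=0: 87!=57
i=1: 35!=57
i=2: 10!=57
i=3: 39!=57
i=4: 57==57 found!

Found at 4, 5 comps


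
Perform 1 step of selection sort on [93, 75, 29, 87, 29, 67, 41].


Initial: [93, 75, 29, 87, 29, 67, 41]
Step 1: min=29 at 2
  Swap: [29, 75, 93, 87, 29, 67, 41]

After 1 step: [29, 75, 93, 87, 29, 67, 41]


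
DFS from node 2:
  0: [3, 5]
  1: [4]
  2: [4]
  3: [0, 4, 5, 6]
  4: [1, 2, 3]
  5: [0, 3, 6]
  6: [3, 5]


Visit 2, push [4]
Visit 4, push [3, 1]
Visit 1, push []
Visit 3, push [6, 5, 0]
Visit 0, push [5]
Visit 5, push [6]
Visit 6, push []

DFS order: [2, 4, 1, 3, 0, 5, 6]


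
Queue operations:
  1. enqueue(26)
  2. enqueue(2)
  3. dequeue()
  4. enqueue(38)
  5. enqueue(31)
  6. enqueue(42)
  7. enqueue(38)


enqueue(26) -> [26]
enqueue(2) -> [26, 2]
dequeue()->26, [2]
enqueue(38) -> [2, 38]
enqueue(31) -> [2, 38, 31]
enqueue(42) -> [2, 38, 31, 42]
enqueue(38) -> [2, 38, 31, 42, 38]

Final queue: [2, 38, 31, 42, 38]


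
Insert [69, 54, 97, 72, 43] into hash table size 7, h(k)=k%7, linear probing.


Insert 69: h=6 -> slot 6
Insert 54: h=5 -> slot 5
Insert 97: h=6, 1 probes -> slot 0
Insert 72: h=2 -> slot 2
Insert 43: h=1 -> slot 1

Table: [97, 43, 72, None, None, 54, 69]


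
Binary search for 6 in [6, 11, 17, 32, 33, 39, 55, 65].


Step 1: lo=0, hi=7, mid=3, val=32
Step 2: lo=0, hi=2, mid=1, val=11
Step 3: lo=0, hi=0, mid=0, val=6

Found at index 0


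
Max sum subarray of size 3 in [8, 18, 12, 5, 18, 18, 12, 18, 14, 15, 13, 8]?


[0:3]: 38
[1:4]: 35
[2:5]: 35
[3:6]: 41
[4:7]: 48
[5:8]: 48
[6:9]: 44
[7:10]: 47
[8:11]: 42
[9:12]: 36

Max: 48 at [4:7]


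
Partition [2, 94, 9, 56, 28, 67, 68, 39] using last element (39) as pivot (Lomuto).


Pivot: 39
  2 <= 39: advance i (no swap)
  9 <= 39: swap -> [2, 9, 94, 56, 28, 67, 68, 39]
  28 <= 39: swap -> [2, 9, 28, 56, 94, 67, 68, 39]
Place pivot at 3: [2, 9, 28, 39, 94, 67, 68, 56]

Partitioned: [2, 9, 28, 39, 94, 67, 68, 56]


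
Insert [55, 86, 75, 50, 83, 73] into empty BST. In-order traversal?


Insert 55: root
Insert 86: R from 55
Insert 75: R from 55 -> L from 86
Insert 50: L from 55
Insert 83: R from 55 -> L from 86 -> R from 75
Insert 73: R from 55 -> L from 86 -> L from 75

In-order: [50, 55, 73, 75, 83, 86]


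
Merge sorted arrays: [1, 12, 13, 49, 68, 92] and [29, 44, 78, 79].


Take 1 from A
Take 12 from A
Take 13 from A
Take 29 from B
Take 44 from B
Take 49 from A
Take 68 from A
Take 78 from B
Take 79 from B

Merged: [1, 12, 13, 29, 44, 49, 68, 78, 79, 92]


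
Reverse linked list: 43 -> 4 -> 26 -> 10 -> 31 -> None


Step 1: curr=43, set curr.next=prev(None) | reversed so far: 43
Step 2: curr=4, set curr.next=prev(43) | reversed so far: 4 -> 43
Step 3: curr=26, set curr.next=prev(4) | reversed so far: 26 -> 4 -> 43
Step 4: curr=10, set curr.next=prev(26) | reversed so far: 10 -> 26 -> 4 -> 43
Step 5: curr=31, set curr.next=prev(10) | reversed so far: 31 -> 10 -> 26 -> 4 -> 43

31 -> 10 -> 26 -> 4 -> 43 -> None


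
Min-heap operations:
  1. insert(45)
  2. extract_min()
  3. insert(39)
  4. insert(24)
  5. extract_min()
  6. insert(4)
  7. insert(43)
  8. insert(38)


insert(45) -> [45]
extract_min()->45, []
insert(39) -> [39]
insert(24) -> [24, 39]
extract_min()->24, [39]
insert(4) -> [4, 39]
insert(43) -> [4, 39, 43]
insert(38) -> [4, 38, 43, 39]

Final heap: [4, 38, 43, 39]


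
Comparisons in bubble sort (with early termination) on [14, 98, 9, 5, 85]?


Algorithm: bubble sort (with early termination)
Input: [14, 98, 9, 5, 85]
Sorted: [5, 9, 14, 85, 98]

10


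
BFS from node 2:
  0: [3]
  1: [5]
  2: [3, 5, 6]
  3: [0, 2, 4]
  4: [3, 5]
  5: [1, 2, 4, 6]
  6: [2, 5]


Visit 2, enqueue [3, 5, 6]
Visit 3, enqueue [0, 4]
Visit 5, enqueue [1]
Visit 6, enqueue []
Visit 0, enqueue []
Visit 4, enqueue []
Visit 1, enqueue []

BFS order: [2, 3, 5, 6, 0, 4, 1]


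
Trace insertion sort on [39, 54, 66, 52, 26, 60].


Initial: [39, 54, 66, 52, 26, 60]
Insert 54: [39, 54, 66, 52, 26, 60]
Insert 66: [39, 54, 66, 52, 26, 60]
Insert 52: [39, 52, 54, 66, 26, 60]
Insert 26: [26, 39, 52, 54, 66, 60]
Insert 60: [26, 39, 52, 54, 60, 66]

Sorted: [26, 39, 52, 54, 60, 66]


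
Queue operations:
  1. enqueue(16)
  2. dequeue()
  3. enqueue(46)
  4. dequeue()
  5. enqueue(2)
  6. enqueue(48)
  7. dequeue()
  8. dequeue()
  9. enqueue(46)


enqueue(16) -> [16]
dequeue()->16, []
enqueue(46) -> [46]
dequeue()->46, []
enqueue(2) -> [2]
enqueue(48) -> [2, 48]
dequeue()->2, [48]
dequeue()->48, []
enqueue(46) -> [46]

Final queue: [46]


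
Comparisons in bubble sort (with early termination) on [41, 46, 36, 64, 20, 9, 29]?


Algorithm: bubble sort (with early termination)
Input: [41, 46, 36, 64, 20, 9, 29]
Sorted: [9, 20, 29, 36, 41, 46, 64]

21


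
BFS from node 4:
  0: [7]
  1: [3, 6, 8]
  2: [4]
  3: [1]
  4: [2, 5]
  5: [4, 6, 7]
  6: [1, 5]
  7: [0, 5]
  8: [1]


Visit 4, enqueue [2, 5]
Visit 2, enqueue []
Visit 5, enqueue [6, 7]
Visit 6, enqueue [1]
Visit 7, enqueue [0]
Visit 1, enqueue [3, 8]
Visit 0, enqueue []
Visit 3, enqueue []
Visit 8, enqueue []

BFS order: [4, 2, 5, 6, 7, 1, 0, 3, 8]


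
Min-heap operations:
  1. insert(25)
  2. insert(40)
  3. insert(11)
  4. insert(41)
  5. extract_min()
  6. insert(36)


insert(25) -> [25]
insert(40) -> [25, 40]
insert(11) -> [11, 40, 25]
insert(41) -> [11, 40, 25, 41]
extract_min()->11, [25, 40, 41]
insert(36) -> [25, 36, 41, 40]

Final heap: [25, 36, 41, 40]


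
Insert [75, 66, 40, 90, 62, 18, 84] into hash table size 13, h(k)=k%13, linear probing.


Insert 75: h=10 -> slot 10
Insert 66: h=1 -> slot 1
Insert 40: h=1, 1 probes -> slot 2
Insert 90: h=12 -> slot 12
Insert 62: h=10, 1 probes -> slot 11
Insert 18: h=5 -> slot 5
Insert 84: h=6 -> slot 6

Table: [None, 66, 40, None, None, 18, 84, None, None, None, 75, 62, 90]


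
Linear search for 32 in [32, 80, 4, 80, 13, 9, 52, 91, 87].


i=0: 32==32 found!

Found at 0, 1 comps


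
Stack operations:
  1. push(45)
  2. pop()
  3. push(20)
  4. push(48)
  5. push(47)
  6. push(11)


push(45) -> [45]
pop()->45, []
push(20) -> [20]
push(48) -> [20, 48]
push(47) -> [20, 48, 47]
push(11) -> [20, 48, 47, 11]

Final stack: [20, 48, 47, 11]


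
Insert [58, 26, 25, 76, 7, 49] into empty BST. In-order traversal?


Insert 58: root
Insert 26: L from 58
Insert 25: L from 58 -> L from 26
Insert 76: R from 58
Insert 7: L from 58 -> L from 26 -> L from 25
Insert 49: L from 58 -> R from 26

In-order: [7, 25, 26, 49, 58, 76]


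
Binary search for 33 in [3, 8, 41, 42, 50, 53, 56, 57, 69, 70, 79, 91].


Step 1: lo=0, hi=11, mid=5, val=53
Step 2: lo=0, hi=4, mid=2, val=41
Step 3: lo=0, hi=1, mid=0, val=3
Step 4: lo=1, hi=1, mid=1, val=8

Not found


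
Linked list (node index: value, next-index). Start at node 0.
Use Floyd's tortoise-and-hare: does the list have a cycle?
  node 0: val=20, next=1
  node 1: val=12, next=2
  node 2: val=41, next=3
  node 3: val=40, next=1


Floyd's tortoise (slow, +1) and hare (fast, +2):
  init: slow=0, fast=0
  step 1: slow=1, fast=2
  step 2: slow=2, fast=1
  step 3: slow=3, fast=3
  slow == fast at node 3: cycle detected

Cycle: yes


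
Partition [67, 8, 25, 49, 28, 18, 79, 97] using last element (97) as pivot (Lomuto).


Pivot: 97
  67 <= 97: advance i (no swap)
  8 <= 97: advance i (no swap)
  25 <= 97: advance i (no swap)
  49 <= 97: advance i (no swap)
  28 <= 97: advance i (no swap)
  18 <= 97: advance i (no swap)
  79 <= 97: advance i (no swap)
Place pivot at 7: [67, 8, 25, 49, 28, 18, 79, 97]

Partitioned: [67, 8, 25, 49, 28, 18, 79, 97]


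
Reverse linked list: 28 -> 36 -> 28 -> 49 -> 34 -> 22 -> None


Step 1: curr=28, set curr.next=prev(None) | reversed so far: 28
Step 2: curr=36, set curr.next=prev(28) | reversed so far: 36 -> 28
Step 3: curr=28, set curr.next=prev(36) | reversed so far: 28 -> 36 -> 28
Step 4: curr=49, set curr.next=prev(28) | reversed so far: 49 -> 28 -> 36 -> 28
Step 5: curr=34, set curr.next=prev(49) | reversed so far: 34 -> 49 -> 28 -> 36 -> 28
Step 6: curr=22, set curr.next=prev(34) | reversed so far: 22 -> 34 -> 49 -> 28 -> 36 -> 28

22 -> 34 -> 49 -> 28 -> 36 -> 28 -> None


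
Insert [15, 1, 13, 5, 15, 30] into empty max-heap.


Insert 15: [15]
Insert 1: [15, 1]
Insert 13: [15, 1, 13]
Insert 5: [15, 5, 13, 1]
Insert 15: [15, 15, 13, 1, 5]
Insert 30: [30, 15, 15, 1, 5, 13]

Final heap: [30, 15, 15, 1, 5, 13]


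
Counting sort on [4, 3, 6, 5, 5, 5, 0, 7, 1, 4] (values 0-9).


Input: [4, 3, 6, 5, 5, 5, 0, 7, 1, 4]
Counts: [1, 1, 0, 1, 2, 3, 1, 1, 0, 0]

Sorted: [0, 1, 3, 4, 4, 5, 5, 5, 6, 7]


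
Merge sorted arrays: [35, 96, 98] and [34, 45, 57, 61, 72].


Take 34 from B
Take 35 from A
Take 45 from B
Take 57 from B
Take 61 from B
Take 72 from B

Merged: [34, 35, 45, 57, 61, 72, 96, 98]


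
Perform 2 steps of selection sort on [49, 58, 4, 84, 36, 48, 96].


Initial: [49, 58, 4, 84, 36, 48, 96]
Step 1: min=4 at 2
  Swap: [4, 58, 49, 84, 36, 48, 96]
Step 2: min=36 at 4
  Swap: [4, 36, 49, 84, 58, 48, 96]

After 2 steps: [4, 36, 49, 84, 58, 48, 96]


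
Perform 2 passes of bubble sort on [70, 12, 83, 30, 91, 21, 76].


Initial: [70, 12, 83, 30, 91, 21, 76]
Pass 1: [12, 70, 30, 83, 21, 76, 91] (4 swaps)
Pass 2: [12, 30, 70, 21, 76, 83, 91] (3 swaps)

After 2 passes: [12, 30, 70, 21, 76, 83, 91]


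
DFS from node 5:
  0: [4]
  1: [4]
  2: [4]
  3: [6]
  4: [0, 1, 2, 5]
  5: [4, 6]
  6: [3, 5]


Visit 5, push [6, 4]
Visit 4, push [2, 1, 0]
Visit 0, push []
Visit 1, push []
Visit 2, push []
Visit 6, push [3]
Visit 3, push []

DFS order: [5, 4, 0, 1, 2, 6, 3]


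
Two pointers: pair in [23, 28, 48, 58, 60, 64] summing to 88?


lo=0(23)+hi=5(64)=87
lo=1(28)+hi=5(64)=92
lo=1(28)+hi=4(60)=88

Yes: 28+60=88


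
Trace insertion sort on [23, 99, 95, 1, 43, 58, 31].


Initial: [23, 99, 95, 1, 43, 58, 31]
Insert 99: [23, 99, 95, 1, 43, 58, 31]
Insert 95: [23, 95, 99, 1, 43, 58, 31]
Insert 1: [1, 23, 95, 99, 43, 58, 31]
Insert 43: [1, 23, 43, 95, 99, 58, 31]
Insert 58: [1, 23, 43, 58, 95, 99, 31]
Insert 31: [1, 23, 31, 43, 58, 95, 99]

Sorted: [1, 23, 31, 43, 58, 95, 99]


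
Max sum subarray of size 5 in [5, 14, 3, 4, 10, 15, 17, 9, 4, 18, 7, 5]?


[0:5]: 36
[1:6]: 46
[2:7]: 49
[3:8]: 55
[4:9]: 55
[5:10]: 63
[6:11]: 55
[7:12]: 43

Max: 63 at [5:10]


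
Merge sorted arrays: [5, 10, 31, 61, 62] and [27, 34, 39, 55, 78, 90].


Take 5 from A
Take 10 from A
Take 27 from B
Take 31 from A
Take 34 from B
Take 39 from B
Take 55 from B
Take 61 from A
Take 62 from A

Merged: [5, 10, 27, 31, 34, 39, 55, 61, 62, 78, 90]


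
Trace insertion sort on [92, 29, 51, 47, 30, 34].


Initial: [92, 29, 51, 47, 30, 34]
Insert 29: [29, 92, 51, 47, 30, 34]
Insert 51: [29, 51, 92, 47, 30, 34]
Insert 47: [29, 47, 51, 92, 30, 34]
Insert 30: [29, 30, 47, 51, 92, 34]
Insert 34: [29, 30, 34, 47, 51, 92]

Sorted: [29, 30, 34, 47, 51, 92]


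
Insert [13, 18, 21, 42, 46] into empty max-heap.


Insert 13: [13]
Insert 18: [18, 13]
Insert 21: [21, 13, 18]
Insert 42: [42, 21, 18, 13]
Insert 46: [46, 42, 18, 13, 21]

Final heap: [46, 42, 18, 13, 21]


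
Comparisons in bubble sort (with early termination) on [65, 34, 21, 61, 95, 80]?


Algorithm: bubble sort (with early termination)
Input: [65, 34, 21, 61, 95, 80]
Sorted: [21, 34, 61, 65, 80, 95]

12


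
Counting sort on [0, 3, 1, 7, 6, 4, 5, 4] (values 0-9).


Input: [0, 3, 1, 7, 6, 4, 5, 4]
Counts: [1, 1, 0, 1, 2, 1, 1, 1, 0, 0]

Sorted: [0, 1, 3, 4, 4, 5, 6, 7]


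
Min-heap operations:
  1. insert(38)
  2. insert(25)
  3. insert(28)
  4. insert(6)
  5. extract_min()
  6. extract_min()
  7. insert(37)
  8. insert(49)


insert(38) -> [38]
insert(25) -> [25, 38]
insert(28) -> [25, 38, 28]
insert(6) -> [6, 25, 28, 38]
extract_min()->6, [25, 38, 28]
extract_min()->25, [28, 38]
insert(37) -> [28, 38, 37]
insert(49) -> [28, 38, 37, 49]

Final heap: [28, 38, 37, 49]


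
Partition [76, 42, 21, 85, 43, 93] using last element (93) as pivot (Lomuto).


Pivot: 93
  76 <= 93: advance i (no swap)
  42 <= 93: advance i (no swap)
  21 <= 93: advance i (no swap)
  85 <= 93: advance i (no swap)
  43 <= 93: advance i (no swap)
Place pivot at 5: [76, 42, 21, 85, 43, 93]

Partitioned: [76, 42, 21, 85, 43, 93]


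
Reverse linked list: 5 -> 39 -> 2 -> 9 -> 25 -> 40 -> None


Step 1: curr=5, set curr.next=prev(None) | reversed so far: 5
Step 2: curr=39, set curr.next=prev(5) | reversed so far: 39 -> 5
Step 3: curr=2, set curr.next=prev(39) | reversed so far: 2 -> 39 -> 5
Step 4: curr=9, set curr.next=prev(2) | reversed so far: 9 -> 2 -> 39 -> 5
Step 5: curr=25, set curr.next=prev(9) | reversed so far: 25 -> 9 -> 2 -> 39 -> 5
Step 6: curr=40, set curr.next=prev(25) | reversed so far: 40 -> 25 -> 9 -> 2 -> 39 -> 5

40 -> 25 -> 9 -> 2 -> 39 -> 5 -> None


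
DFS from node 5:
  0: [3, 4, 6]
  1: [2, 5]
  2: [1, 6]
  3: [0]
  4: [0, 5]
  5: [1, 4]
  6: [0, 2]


Visit 5, push [4, 1]
Visit 1, push [2]
Visit 2, push [6]
Visit 6, push [0]
Visit 0, push [4, 3]
Visit 3, push []
Visit 4, push []

DFS order: [5, 1, 2, 6, 0, 3, 4]


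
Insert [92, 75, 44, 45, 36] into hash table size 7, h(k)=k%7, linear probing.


Insert 92: h=1 -> slot 1
Insert 75: h=5 -> slot 5
Insert 44: h=2 -> slot 2
Insert 45: h=3 -> slot 3
Insert 36: h=1, 3 probes -> slot 4

Table: [None, 92, 44, 45, 36, 75, None]


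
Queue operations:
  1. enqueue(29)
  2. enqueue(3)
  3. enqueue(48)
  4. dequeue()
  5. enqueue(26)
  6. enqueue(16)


enqueue(29) -> [29]
enqueue(3) -> [29, 3]
enqueue(48) -> [29, 3, 48]
dequeue()->29, [3, 48]
enqueue(26) -> [3, 48, 26]
enqueue(16) -> [3, 48, 26, 16]

Final queue: [3, 48, 26, 16]


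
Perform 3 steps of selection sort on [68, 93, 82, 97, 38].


Initial: [68, 93, 82, 97, 38]
Step 1: min=38 at 4
  Swap: [38, 93, 82, 97, 68]
Step 2: min=68 at 4
  Swap: [38, 68, 82, 97, 93]
Step 3: min=82 at 2
  Swap: [38, 68, 82, 97, 93]

After 3 steps: [38, 68, 82, 97, 93]


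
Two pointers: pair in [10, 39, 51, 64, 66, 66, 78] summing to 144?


lo=0(10)+hi=6(78)=88
lo=1(39)+hi=6(78)=117
lo=2(51)+hi=6(78)=129
lo=3(64)+hi=6(78)=142
lo=4(66)+hi=6(78)=144

Yes: 66+78=144


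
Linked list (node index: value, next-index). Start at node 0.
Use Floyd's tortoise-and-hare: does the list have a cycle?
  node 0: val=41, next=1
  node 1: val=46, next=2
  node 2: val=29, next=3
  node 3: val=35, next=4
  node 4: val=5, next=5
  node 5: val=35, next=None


Floyd's tortoise (slow, +1) and hare (fast, +2):
  init: slow=0, fast=0
  step 1: slow=1, fast=2
  step 2: slow=2, fast=4
  step 3: fast 4->5->None, no cycle

Cycle: no


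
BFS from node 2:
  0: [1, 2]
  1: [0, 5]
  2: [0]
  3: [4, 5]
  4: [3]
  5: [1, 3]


Visit 2, enqueue [0]
Visit 0, enqueue [1]
Visit 1, enqueue [5]
Visit 5, enqueue [3]
Visit 3, enqueue [4]
Visit 4, enqueue []

BFS order: [2, 0, 1, 5, 3, 4]


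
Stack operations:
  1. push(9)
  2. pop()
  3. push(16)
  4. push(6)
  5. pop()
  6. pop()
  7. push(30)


push(9) -> [9]
pop()->9, []
push(16) -> [16]
push(6) -> [16, 6]
pop()->6, [16]
pop()->16, []
push(30) -> [30]

Final stack: [30]


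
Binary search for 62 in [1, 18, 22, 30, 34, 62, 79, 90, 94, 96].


Step 1: lo=0, hi=9, mid=4, val=34
Step 2: lo=5, hi=9, mid=7, val=90
Step 3: lo=5, hi=6, mid=5, val=62

Found at index 5


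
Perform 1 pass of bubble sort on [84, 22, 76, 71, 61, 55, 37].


Initial: [84, 22, 76, 71, 61, 55, 37]
Pass 1: [22, 76, 71, 61, 55, 37, 84] (6 swaps)

After 1 pass: [22, 76, 71, 61, 55, 37, 84]


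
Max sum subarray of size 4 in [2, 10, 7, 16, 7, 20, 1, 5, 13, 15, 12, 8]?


[0:4]: 35
[1:5]: 40
[2:6]: 50
[3:7]: 44
[4:8]: 33
[5:9]: 39
[6:10]: 34
[7:11]: 45
[8:12]: 48

Max: 50 at [2:6]


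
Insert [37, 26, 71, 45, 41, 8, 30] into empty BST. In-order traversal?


Insert 37: root
Insert 26: L from 37
Insert 71: R from 37
Insert 45: R from 37 -> L from 71
Insert 41: R from 37 -> L from 71 -> L from 45
Insert 8: L from 37 -> L from 26
Insert 30: L from 37 -> R from 26

In-order: [8, 26, 30, 37, 41, 45, 71]


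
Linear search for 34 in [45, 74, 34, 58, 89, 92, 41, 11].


i=0: 45!=34
i=1: 74!=34
i=2: 34==34 found!

Found at 2, 3 comps


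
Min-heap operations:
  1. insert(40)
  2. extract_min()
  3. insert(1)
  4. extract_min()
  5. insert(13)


insert(40) -> [40]
extract_min()->40, []
insert(1) -> [1]
extract_min()->1, []
insert(13) -> [13]

Final heap: [13]


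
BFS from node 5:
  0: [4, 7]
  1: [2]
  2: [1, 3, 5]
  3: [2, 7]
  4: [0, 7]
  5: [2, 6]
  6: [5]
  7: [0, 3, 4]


Visit 5, enqueue [2, 6]
Visit 2, enqueue [1, 3]
Visit 6, enqueue []
Visit 1, enqueue []
Visit 3, enqueue [7]
Visit 7, enqueue [0, 4]
Visit 0, enqueue []
Visit 4, enqueue []

BFS order: [5, 2, 6, 1, 3, 7, 0, 4]


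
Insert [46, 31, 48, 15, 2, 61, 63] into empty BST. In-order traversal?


Insert 46: root
Insert 31: L from 46
Insert 48: R from 46
Insert 15: L from 46 -> L from 31
Insert 2: L from 46 -> L from 31 -> L from 15
Insert 61: R from 46 -> R from 48
Insert 63: R from 46 -> R from 48 -> R from 61

In-order: [2, 15, 31, 46, 48, 61, 63]


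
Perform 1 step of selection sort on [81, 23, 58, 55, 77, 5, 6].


Initial: [81, 23, 58, 55, 77, 5, 6]
Step 1: min=5 at 5
  Swap: [5, 23, 58, 55, 77, 81, 6]

After 1 step: [5, 23, 58, 55, 77, 81, 6]


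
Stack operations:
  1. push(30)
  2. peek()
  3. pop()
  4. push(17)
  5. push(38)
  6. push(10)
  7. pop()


push(30) -> [30]
peek()->30
pop()->30, []
push(17) -> [17]
push(38) -> [17, 38]
push(10) -> [17, 38, 10]
pop()->10, [17, 38]

Final stack: [17, 38]


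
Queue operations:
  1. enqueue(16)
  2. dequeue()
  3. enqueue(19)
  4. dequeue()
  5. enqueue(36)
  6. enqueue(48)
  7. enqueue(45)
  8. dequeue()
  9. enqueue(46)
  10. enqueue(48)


enqueue(16) -> [16]
dequeue()->16, []
enqueue(19) -> [19]
dequeue()->19, []
enqueue(36) -> [36]
enqueue(48) -> [36, 48]
enqueue(45) -> [36, 48, 45]
dequeue()->36, [48, 45]
enqueue(46) -> [48, 45, 46]
enqueue(48) -> [48, 45, 46, 48]

Final queue: [48, 45, 46, 48]


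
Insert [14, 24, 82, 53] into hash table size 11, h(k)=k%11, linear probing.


Insert 14: h=3 -> slot 3
Insert 24: h=2 -> slot 2
Insert 82: h=5 -> slot 5
Insert 53: h=9 -> slot 9

Table: [None, None, 24, 14, None, 82, None, None, None, 53, None]


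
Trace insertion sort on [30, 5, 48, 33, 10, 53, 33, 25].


Initial: [30, 5, 48, 33, 10, 53, 33, 25]
Insert 5: [5, 30, 48, 33, 10, 53, 33, 25]
Insert 48: [5, 30, 48, 33, 10, 53, 33, 25]
Insert 33: [5, 30, 33, 48, 10, 53, 33, 25]
Insert 10: [5, 10, 30, 33, 48, 53, 33, 25]
Insert 53: [5, 10, 30, 33, 48, 53, 33, 25]
Insert 33: [5, 10, 30, 33, 33, 48, 53, 25]
Insert 25: [5, 10, 25, 30, 33, 33, 48, 53]

Sorted: [5, 10, 25, 30, 33, 33, 48, 53]


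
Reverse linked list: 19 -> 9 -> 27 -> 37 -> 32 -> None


Step 1: curr=19, set curr.next=prev(None) | reversed so far: 19
Step 2: curr=9, set curr.next=prev(19) | reversed so far: 9 -> 19
Step 3: curr=27, set curr.next=prev(9) | reversed so far: 27 -> 9 -> 19
Step 4: curr=37, set curr.next=prev(27) | reversed so far: 37 -> 27 -> 9 -> 19
Step 5: curr=32, set curr.next=prev(37) | reversed so far: 32 -> 37 -> 27 -> 9 -> 19

32 -> 37 -> 27 -> 9 -> 19 -> None


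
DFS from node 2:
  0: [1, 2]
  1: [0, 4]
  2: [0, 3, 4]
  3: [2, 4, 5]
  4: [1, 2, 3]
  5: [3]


Visit 2, push [4, 3, 0]
Visit 0, push [1]
Visit 1, push [4]
Visit 4, push [3]
Visit 3, push [5]
Visit 5, push []

DFS order: [2, 0, 1, 4, 3, 5]


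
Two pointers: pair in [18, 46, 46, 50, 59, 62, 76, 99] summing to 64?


lo=0(18)+hi=7(99)=117
lo=0(18)+hi=6(76)=94
lo=0(18)+hi=5(62)=80
lo=0(18)+hi=4(59)=77
lo=0(18)+hi=3(50)=68
lo=0(18)+hi=2(46)=64

Yes: 18+46=64


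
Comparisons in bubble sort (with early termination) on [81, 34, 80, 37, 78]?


Algorithm: bubble sort (with early termination)
Input: [81, 34, 80, 37, 78]
Sorted: [34, 37, 78, 80, 81]

9


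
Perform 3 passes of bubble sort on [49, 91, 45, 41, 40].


Initial: [49, 91, 45, 41, 40]
Pass 1: [49, 45, 41, 40, 91] (3 swaps)
Pass 2: [45, 41, 40, 49, 91] (3 swaps)
Pass 3: [41, 40, 45, 49, 91] (2 swaps)

After 3 passes: [41, 40, 45, 49, 91]


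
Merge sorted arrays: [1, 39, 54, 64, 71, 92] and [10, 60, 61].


Take 1 from A
Take 10 from B
Take 39 from A
Take 54 from A
Take 60 from B
Take 61 from B

Merged: [1, 10, 39, 54, 60, 61, 64, 71, 92]


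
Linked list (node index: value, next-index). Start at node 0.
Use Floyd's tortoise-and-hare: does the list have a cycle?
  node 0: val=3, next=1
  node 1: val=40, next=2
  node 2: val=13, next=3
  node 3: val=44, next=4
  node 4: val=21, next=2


Floyd's tortoise (slow, +1) and hare (fast, +2):
  init: slow=0, fast=0
  step 1: slow=1, fast=2
  step 2: slow=2, fast=4
  step 3: slow=3, fast=3
  slow == fast at node 3: cycle detected

Cycle: yes


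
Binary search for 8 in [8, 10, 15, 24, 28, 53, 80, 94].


Step 1: lo=0, hi=7, mid=3, val=24
Step 2: lo=0, hi=2, mid=1, val=10
Step 3: lo=0, hi=0, mid=0, val=8

Found at index 0


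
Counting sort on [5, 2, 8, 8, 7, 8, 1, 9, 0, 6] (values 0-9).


Input: [5, 2, 8, 8, 7, 8, 1, 9, 0, 6]
Counts: [1, 1, 1, 0, 0, 1, 1, 1, 3, 1]

Sorted: [0, 1, 2, 5, 6, 7, 8, 8, 8, 9]


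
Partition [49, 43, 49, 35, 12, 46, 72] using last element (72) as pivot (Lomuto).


Pivot: 72
  49 <= 72: advance i (no swap)
  43 <= 72: advance i (no swap)
  49 <= 72: advance i (no swap)
  35 <= 72: advance i (no swap)
  12 <= 72: advance i (no swap)
  46 <= 72: advance i (no swap)
Place pivot at 6: [49, 43, 49, 35, 12, 46, 72]

Partitioned: [49, 43, 49, 35, 12, 46, 72]


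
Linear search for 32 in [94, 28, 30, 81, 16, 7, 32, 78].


i=0: 94!=32
i=1: 28!=32
i=2: 30!=32
i=3: 81!=32
i=4: 16!=32
i=5: 7!=32
i=6: 32==32 found!

Found at 6, 7 comps


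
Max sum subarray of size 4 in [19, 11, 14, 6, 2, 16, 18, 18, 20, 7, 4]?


[0:4]: 50
[1:5]: 33
[2:6]: 38
[3:7]: 42
[4:8]: 54
[5:9]: 72
[6:10]: 63
[7:11]: 49

Max: 72 at [5:9]


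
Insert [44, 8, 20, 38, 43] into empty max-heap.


Insert 44: [44]
Insert 8: [44, 8]
Insert 20: [44, 8, 20]
Insert 38: [44, 38, 20, 8]
Insert 43: [44, 43, 20, 8, 38]

Final heap: [44, 43, 20, 8, 38]


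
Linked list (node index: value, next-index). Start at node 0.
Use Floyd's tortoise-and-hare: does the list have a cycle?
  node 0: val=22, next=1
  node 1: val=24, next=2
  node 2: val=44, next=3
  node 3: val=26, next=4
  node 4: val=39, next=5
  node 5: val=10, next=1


Floyd's tortoise (slow, +1) and hare (fast, +2):
  init: slow=0, fast=0
  step 1: slow=1, fast=2
  step 2: slow=2, fast=4
  step 3: slow=3, fast=1
  step 4: slow=4, fast=3
  step 5: slow=5, fast=5
  slow == fast at node 5: cycle detected

Cycle: yes


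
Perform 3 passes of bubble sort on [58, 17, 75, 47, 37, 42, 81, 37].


Initial: [58, 17, 75, 47, 37, 42, 81, 37]
Pass 1: [17, 58, 47, 37, 42, 75, 37, 81] (5 swaps)
Pass 2: [17, 47, 37, 42, 58, 37, 75, 81] (4 swaps)
Pass 3: [17, 37, 42, 47, 37, 58, 75, 81] (3 swaps)

After 3 passes: [17, 37, 42, 47, 37, 58, 75, 81]


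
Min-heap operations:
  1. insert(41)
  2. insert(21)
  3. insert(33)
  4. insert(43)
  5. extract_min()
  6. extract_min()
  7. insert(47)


insert(41) -> [41]
insert(21) -> [21, 41]
insert(33) -> [21, 41, 33]
insert(43) -> [21, 41, 33, 43]
extract_min()->21, [33, 41, 43]
extract_min()->33, [41, 43]
insert(47) -> [41, 43, 47]

Final heap: [41, 43, 47]


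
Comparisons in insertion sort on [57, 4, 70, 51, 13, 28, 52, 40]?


Algorithm: insertion sort
Input: [57, 4, 70, 51, 13, 28, 52, 40]
Sorted: [4, 13, 28, 40, 51, 52, 57, 70]

21


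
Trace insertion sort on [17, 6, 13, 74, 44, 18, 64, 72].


Initial: [17, 6, 13, 74, 44, 18, 64, 72]
Insert 6: [6, 17, 13, 74, 44, 18, 64, 72]
Insert 13: [6, 13, 17, 74, 44, 18, 64, 72]
Insert 74: [6, 13, 17, 74, 44, 18, 64, 72]
Insert 44: [6, 13, 17, 44, 74, 18, 64, 72]
Insert 18: [6, 13, 17, 18, 44, 74, 64, 72]
Insert 64: [6, 13, 17, 18, 44, 64, 74, 72]
Insert 72: [6, 13, 17, 18, 44, 64, 72, 74]

Sorted: [6, 13, 17, 18, 44, 64, 72, 74]


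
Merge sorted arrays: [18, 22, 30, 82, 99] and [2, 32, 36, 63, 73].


Take 2 from B
Take 18 from A
Take 22 from A
Take 30 from A
Take 32 from B
Take 36 from B
Take 63 from B
Take 73 from B

Merged: [2, 18, 22, 30, 32, 36, 63, 73, 82, 99]


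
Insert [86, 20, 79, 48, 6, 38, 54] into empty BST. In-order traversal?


Insert 86: root
Insert 20: L from 86
Insert 79: L from 86 -> R from 20
Insert 48: L from 86 -> R from 20 -> L from 79
Insert 6: L from 86 -> L from 20
Insert 38: L from 86 -> R from 20 -> L from 79 -> L from 48
Insert 54: L from 86 -> R from 20 -> L from 79 -> R from 48

In-order: [6, 20, 38, 48, 54, 79, 86]


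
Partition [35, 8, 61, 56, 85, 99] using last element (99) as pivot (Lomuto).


Pivot: 99
  35 <= 99: advance i (no swap)
  8 <= 99: advance i (no swap)
  61 <= 99: advance i (no swap)
  56 <= 99: advance i (no swap)
  85 <= 99: advance i (no swap)
Place pivot at 5: [35, 8, 61, 56, 85, 99]

Partitioned: [35, 8, 61, 56, 85, 99]


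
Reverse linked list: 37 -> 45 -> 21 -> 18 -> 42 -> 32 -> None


Step 1: curr=37, set curr.next=prev(None) | reversed so far: 37
Step 2: curr=45, set curr.next=prev(37) | reversed so far: 45 -> 37
Step 3: curr=21, set curr.next=prev(45) | reversed so far: 21 -> 45 -> 37
Step 4: curr=18, set curr.next=prev(21) | reversed so far: 18 -> 21 -> 45 -> 37
Step 5: curr=42, set curr.next=prev(18) | reversed so far: 42 -> 18 -> 21 -> 45 -> 37
Step 6: curr=32, set curr.next=prev(42) | reversed so far: 32 -> 42 -> 18 -> 21 -> 45 -> 37

32 -> 42 -> 18 -> 21 -> 45 -> 37 -> None


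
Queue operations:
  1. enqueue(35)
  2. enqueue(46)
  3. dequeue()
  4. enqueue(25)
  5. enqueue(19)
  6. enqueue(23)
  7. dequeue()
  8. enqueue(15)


enqueue(35) -> [35]
enqueue(46) -> [35, 46]
dequeue()->35, [46]
enqueue(25) -> [46, 25]
enqueue(19) -> [46, 25, 19]
enqueue(23) -> [46, 25, 19, 23]
dequeue()->46, [25, 19, 23]
enqueue(15) -> [25, 19, 23, 15]

Final queue: [25, 19, 23, 15]


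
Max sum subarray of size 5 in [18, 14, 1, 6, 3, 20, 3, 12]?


[0:5]: 42
[1:6]: 44
[2:7]: 33
[3:8]: 44

Max: 44 at [1:6]


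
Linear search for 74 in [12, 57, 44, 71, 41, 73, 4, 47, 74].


i=0: 12!=74
i=1: 57!=74
i=2: 44!=74
i=3: 71!=74
i=4: 41!=74
i=5: 73!=74
i=6: 4!=74
i=7: 47!=74
i=8: 74==74 found!

Found at 8, 9 comps


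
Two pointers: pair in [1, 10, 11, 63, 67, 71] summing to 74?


lo=0(1)+hi=5(71)=72
lo=1(10)+hi=5(71)=81
lo=1(10)+hi=4(67)=77
lo=1(10)+hi=3(63)=73
lo=2(11)+hi=3(63)=74

Yes: 11+63=74


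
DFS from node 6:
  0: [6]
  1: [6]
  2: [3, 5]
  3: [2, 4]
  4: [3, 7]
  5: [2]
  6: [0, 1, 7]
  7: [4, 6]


Visit 6, push [7, 1, 0]
Visit 0, push []
Visit 1, push []
Visit 7, push [4]
Visit 4, push [3]
Visit 3, push [2]
Visit 2, push [5]
Visit 5, push []

DFS order: [6, 0, 1, 7, 4, 3, 2, 5]


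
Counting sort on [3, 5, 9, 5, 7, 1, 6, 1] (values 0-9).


Input: [3, 5, 9, 5, 7, 1, 6, 1]
Counts: [0, 2, 0, 1, 0, 2, 1, 1, 0, 1]

Sorted: [1, 1, 3, 5, 5, 6, 7, 9]


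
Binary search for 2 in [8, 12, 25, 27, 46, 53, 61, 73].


Step 1: lo=0, hi=7, mid=3, val=27
Step 2: lo=0, hi=2, mid=1, val=12
Step 3: lo=0, hi=0, mid=0, val=8

Not found
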